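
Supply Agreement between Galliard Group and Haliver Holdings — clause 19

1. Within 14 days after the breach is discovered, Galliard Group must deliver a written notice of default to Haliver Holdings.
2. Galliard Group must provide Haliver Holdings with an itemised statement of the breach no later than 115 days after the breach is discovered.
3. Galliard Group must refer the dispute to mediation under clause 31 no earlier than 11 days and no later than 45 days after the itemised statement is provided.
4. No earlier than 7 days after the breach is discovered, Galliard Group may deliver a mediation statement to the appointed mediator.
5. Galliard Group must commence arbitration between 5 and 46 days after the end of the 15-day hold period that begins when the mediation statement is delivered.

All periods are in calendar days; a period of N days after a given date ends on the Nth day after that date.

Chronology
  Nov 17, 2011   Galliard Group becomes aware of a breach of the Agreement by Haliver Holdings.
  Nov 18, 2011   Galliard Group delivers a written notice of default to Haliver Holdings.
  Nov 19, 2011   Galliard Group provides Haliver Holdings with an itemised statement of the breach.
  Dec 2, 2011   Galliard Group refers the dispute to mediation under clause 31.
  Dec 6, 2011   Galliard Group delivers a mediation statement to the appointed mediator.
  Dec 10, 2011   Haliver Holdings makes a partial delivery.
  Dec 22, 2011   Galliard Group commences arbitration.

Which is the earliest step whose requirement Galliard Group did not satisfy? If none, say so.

Step 1: 14 days after Nov 17, 2011 (when the breach is discovered) is Dec 1, 2011; Nov 18, 2011 is within that limit.
Step 2: 115 days after Nov 17, 2011 (when the breach is discovered) is Mar 11, 2012; done Nov 19, 2011 — timely.
Step 3: the window is 11–45 days after Nov 19, 2011 (when the itemised statement is provided), so Nov 30, 2011 through Jan 3, 2012; done Dec 2, 2011, which is between those dates.
Step 4: the earliest permitted date is 7 days after Nov 17, 2011 (when the breach is discovered), i.e. Nov 24, 2011; done Dec 6, 2011, after the minimum wait.
Step 5: the window is 5–46 days after Dec 21, 2011 (end of the 15-day hold period, which began when the mediation statement is delivered on Dec 6, 2011), so Dec 26, 2011 through Feb 5, 2012; done Dec 22, 2011 — 4 days before the window opened.

Step 5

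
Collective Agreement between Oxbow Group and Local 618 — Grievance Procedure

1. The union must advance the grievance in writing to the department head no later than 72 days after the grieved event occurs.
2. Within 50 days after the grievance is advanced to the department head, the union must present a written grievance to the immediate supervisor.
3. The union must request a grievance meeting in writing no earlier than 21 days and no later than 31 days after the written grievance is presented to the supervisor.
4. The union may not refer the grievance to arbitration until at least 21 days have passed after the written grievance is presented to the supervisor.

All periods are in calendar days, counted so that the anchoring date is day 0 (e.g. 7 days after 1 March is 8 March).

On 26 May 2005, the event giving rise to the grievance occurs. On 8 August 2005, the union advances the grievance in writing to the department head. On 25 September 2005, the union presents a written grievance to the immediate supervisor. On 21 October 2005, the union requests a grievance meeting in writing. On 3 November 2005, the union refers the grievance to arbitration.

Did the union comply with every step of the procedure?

Step 1: 72 days after 26 May 2005 (when the grieved event occurs) is 6 August 2005; 8 August 2005 misses that deadline by 2 days.

No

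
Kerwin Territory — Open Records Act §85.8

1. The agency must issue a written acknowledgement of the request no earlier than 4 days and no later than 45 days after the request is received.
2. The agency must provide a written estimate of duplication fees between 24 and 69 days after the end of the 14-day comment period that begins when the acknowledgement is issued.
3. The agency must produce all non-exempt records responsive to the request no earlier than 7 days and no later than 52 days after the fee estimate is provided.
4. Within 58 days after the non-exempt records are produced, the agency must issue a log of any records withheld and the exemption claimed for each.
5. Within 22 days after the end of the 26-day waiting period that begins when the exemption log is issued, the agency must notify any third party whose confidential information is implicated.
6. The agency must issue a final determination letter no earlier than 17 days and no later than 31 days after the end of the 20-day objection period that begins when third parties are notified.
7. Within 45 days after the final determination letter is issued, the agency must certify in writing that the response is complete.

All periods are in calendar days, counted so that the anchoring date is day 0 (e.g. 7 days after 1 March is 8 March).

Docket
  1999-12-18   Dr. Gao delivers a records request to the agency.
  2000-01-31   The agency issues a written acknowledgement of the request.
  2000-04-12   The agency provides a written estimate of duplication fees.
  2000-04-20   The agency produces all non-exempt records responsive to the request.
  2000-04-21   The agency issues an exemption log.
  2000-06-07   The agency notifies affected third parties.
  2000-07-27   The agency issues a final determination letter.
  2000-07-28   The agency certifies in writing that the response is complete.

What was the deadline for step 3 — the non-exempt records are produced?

Step 3 runs from 2000-04-12, when the fee estimate is provided. The window is 7–52 days after 2000-04-12; it closes on 2000-06-03.

2000-06-03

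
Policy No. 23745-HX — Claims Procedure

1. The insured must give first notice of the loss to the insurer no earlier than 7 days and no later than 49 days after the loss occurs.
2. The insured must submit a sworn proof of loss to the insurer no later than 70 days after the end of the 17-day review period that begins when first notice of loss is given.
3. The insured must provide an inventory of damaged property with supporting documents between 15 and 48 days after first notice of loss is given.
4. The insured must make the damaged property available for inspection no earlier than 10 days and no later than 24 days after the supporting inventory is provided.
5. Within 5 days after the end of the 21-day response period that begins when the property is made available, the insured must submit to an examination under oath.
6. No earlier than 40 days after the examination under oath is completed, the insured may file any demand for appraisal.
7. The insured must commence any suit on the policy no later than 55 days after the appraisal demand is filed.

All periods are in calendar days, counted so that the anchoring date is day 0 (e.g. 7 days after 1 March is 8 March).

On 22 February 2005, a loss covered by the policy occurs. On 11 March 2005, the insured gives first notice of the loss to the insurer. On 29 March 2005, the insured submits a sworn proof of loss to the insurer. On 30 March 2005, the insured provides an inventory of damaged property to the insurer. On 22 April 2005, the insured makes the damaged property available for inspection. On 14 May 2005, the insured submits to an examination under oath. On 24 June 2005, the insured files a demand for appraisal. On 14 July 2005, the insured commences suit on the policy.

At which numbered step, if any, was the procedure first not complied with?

None — every step was satisfied

Step 1: the window is 7–49 days after 22 February 2005 (when the loss occurs), so 1 March 2005 through 12 April 2005; done 11 March 2005, which is between those dates.
Step 2: 70 days after 28 March 2005 (end of the 17-day review period, which began when first notice of loss is given on 11 March 2005) is 6 June 2005; 29 March 2005 is within that limit.
Step 3: the window is 15–48 days after 11 March 2005 (when first notice of loss is given), so 26 March 2005 through 28 April 2005; done 30 March 2005, which is between those dates.
Step 4: the window is 10–24 days after 30 March 2005 (when the supporting inventory is provided), so 9 April 2005 through 23 April 2005; done 22 April 2005 — within the window.
Step 5: 5 days after 13 May 2005 (end of the 21-day response period, which began when the property is made available on 22 April 2005) is 18 May 2005; done 14 May 2005 — timely.
Step 6: the earliest permitted date is 40 days after 14 May 2005 (when the examination under oath is completed), i.e. 23 June 2005; 24 June 2005 is on or after that date.
Step 7: 55 days after 24 June 2005 (when the appraisal demand is filed) is 18 August 2005; completed 14 July 2005, before the deadline.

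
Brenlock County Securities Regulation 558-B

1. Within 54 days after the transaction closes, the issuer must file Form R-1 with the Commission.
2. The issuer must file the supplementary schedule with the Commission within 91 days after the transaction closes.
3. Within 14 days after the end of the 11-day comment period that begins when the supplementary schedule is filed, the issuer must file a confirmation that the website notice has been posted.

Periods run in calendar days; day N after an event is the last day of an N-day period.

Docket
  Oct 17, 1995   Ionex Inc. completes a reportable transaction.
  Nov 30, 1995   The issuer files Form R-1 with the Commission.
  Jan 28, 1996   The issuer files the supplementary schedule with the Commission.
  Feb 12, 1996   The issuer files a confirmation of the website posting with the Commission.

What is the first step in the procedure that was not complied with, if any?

Step 2

(1) due by Oct 17, 1995 + 54 days = Dec 10, 1995; done Nov 30, 1995 — timely.
(2) due by Oct 17, 1995 + 91 days = Jan 16, 1996; Jan 28, 1996 misses that deadline by 12 days.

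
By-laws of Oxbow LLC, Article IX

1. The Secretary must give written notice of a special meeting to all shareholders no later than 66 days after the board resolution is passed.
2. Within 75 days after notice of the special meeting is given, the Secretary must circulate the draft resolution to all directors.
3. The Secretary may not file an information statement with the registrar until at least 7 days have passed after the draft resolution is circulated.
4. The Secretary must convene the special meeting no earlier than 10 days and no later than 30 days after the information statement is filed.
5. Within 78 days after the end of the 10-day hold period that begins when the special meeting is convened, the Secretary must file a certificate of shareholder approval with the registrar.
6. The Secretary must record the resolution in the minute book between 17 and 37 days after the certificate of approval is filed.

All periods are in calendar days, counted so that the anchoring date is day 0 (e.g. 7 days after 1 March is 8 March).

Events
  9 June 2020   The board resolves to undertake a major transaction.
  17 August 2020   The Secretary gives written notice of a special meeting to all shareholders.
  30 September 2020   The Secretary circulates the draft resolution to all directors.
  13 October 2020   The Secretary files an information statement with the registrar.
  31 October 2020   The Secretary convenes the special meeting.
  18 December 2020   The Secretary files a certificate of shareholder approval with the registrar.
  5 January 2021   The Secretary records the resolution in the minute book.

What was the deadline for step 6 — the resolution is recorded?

Step 6 runs from 18 December 2020, when the certificate of approval is filed. The window is 17–37 days after 18 December 2020; it closes on 24 January 2021.

24 January 2021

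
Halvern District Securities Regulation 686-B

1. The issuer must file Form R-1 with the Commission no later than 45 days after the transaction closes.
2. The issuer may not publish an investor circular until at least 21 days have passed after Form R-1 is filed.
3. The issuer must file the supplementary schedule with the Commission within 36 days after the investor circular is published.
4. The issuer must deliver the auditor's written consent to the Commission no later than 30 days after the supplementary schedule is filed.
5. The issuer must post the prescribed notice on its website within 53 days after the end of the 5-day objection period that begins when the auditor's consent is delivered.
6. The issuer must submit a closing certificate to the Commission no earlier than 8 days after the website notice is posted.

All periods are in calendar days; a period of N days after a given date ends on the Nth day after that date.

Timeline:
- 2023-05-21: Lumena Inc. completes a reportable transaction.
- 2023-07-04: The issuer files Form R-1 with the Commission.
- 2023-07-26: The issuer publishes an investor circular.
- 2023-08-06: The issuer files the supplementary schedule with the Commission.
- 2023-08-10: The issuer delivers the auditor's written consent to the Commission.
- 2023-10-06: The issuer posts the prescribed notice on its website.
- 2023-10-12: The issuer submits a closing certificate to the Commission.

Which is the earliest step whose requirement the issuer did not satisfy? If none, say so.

Step 1: 45 days after 2023-05-21 (when the transaction closes) is 2023-07-05; completed 2023-07-04, before the deadline.
Step 2: the earliest permitted date is 21 days after 2023-07-04 (when Form R-1 is filed), i.e. 2023-07-25; done 2023-07-26, after the minimum wait.
Step 3: 36 days after 2023-07-26 (when the investor circular is published) is 2023-08-31; 2023-08-06 is within that limit.
Step 4: 30 days after 2023-08-06 (when the supplementary schedule is filed) is 2023-09-05; completed 2023-08-10, before the deadline.
Step 5: 53 days after 2023-08-15 (end of the 5-day objection period, which began when the auditor's consent is delivered on 2023-08-10) is 2023-10-07; done 2023-10-06 — timely.
Step 6: the earliest permitted date is 8 days after 2023-10-06 (when the website notice is posted), i.e. 2023-10-14; done 2023-10-12 — 2 days too early.
The analysis stops there.

Step 6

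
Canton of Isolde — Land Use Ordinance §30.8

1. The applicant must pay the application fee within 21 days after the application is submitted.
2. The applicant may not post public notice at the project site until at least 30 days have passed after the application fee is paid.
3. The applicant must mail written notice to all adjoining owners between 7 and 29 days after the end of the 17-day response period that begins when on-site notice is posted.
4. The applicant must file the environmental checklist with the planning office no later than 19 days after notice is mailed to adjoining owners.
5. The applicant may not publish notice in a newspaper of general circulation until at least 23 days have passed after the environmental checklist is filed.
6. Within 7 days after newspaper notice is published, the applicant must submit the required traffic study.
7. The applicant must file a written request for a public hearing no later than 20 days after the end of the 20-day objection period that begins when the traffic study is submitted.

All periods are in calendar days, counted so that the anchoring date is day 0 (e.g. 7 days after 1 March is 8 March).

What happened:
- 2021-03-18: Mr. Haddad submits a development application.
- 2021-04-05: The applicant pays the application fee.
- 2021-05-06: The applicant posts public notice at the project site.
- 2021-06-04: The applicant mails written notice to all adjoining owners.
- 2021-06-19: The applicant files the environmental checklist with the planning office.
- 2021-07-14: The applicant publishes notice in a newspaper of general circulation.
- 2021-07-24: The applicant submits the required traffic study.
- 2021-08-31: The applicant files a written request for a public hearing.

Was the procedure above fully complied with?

(1) due by 2021-03-18 + 21 days = 2021-04-08; 2021-04-05 is within that limit.
(2) permitted from 2021-04-05 + 30 days = 2021-05-05 onward; 2021-05-06 is on or after that date.
(3) the permitted window runs from 2021-05-23 + 7 = 2021-05-30 to 2021-05-23 + 29 = 2021-06-21; done 2021-06-04, which is between those dates.
(4) due by 2021-06-04 + 19 days = 2021-06-23; completed 2021-06-19, before the deadline.
(5) permitted from 2021-06-19 + 23 days = 2021-07-12 onward; done 2021-07-14, after the minimum wait.
(6) due by 2021-07-14 + 7 days = 2021-07-21; done 2021-07-24 — 3 days late.
That is the first point of non-compliance.

No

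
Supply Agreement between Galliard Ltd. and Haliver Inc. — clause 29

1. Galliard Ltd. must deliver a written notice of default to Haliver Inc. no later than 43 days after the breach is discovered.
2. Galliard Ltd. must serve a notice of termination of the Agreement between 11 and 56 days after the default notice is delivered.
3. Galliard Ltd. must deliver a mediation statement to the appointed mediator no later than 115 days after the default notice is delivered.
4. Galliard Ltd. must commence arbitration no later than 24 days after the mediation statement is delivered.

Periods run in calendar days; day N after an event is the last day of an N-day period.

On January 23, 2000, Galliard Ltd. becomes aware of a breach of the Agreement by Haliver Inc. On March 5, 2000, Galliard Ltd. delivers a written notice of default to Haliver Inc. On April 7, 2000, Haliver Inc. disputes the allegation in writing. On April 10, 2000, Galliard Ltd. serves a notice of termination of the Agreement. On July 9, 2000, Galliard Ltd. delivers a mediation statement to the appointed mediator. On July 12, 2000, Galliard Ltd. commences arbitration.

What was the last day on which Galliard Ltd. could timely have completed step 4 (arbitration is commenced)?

Step 4 runs from July 9, 2000, when the mediation statement is delivered. 24 days after July 9, 2000 is August 2, 2000.

August 2, 2000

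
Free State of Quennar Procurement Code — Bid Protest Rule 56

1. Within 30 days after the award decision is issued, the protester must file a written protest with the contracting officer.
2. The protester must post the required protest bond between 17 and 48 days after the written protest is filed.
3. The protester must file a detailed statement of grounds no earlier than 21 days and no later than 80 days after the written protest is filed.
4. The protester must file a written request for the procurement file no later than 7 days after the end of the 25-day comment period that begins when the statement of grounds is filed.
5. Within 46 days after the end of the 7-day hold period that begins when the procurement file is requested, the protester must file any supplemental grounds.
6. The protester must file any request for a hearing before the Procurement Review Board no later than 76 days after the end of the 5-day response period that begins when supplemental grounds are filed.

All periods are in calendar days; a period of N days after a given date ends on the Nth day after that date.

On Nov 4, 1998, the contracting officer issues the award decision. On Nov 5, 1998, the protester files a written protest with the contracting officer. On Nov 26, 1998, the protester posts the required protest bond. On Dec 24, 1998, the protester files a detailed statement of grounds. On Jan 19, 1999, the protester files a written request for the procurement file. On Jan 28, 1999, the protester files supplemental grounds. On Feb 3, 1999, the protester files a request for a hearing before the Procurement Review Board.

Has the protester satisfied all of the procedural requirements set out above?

Yes

Step 1: 30 days after Nov 4, 1998 (when the award decision is issued) is Dec 4, 1998; Nov 5, 1998 is within that limit.
Step 2: the window is 17–48 days after Nov 5, 1998 (when the written protest is filed), so Nov 22, 1998 through Dec 23, 1998; Nov 26, 1998 falls inside that range.
Step 3: the window is 21–80 days after Nov 5, 1998 (when the written protest is filed), so Nov 26, 1998 through Jan 24, 1999; Dec 24, 1998 falls inside that range.
Step 4: 7 days after Jan 18, 1999 (end of the 25-day comment period, which began when the statement of grounds is filed on Dec 24, 1998) is Jan 25, 1999; Jan 19, 1999 is within that limit.
Step 5: 46 days after Jan 26, 1999 (end of the 7-day hold period, which began when the procurement file is requested on Jan 19, 1999) is Mar 13, 1999; done Jan 28, 1999 — timely.
Step 6: 76 days after Feb 2, 1999 (end of the 5-day response period, which began when supplemental grounds are filed on Jan 28, 1999) is Apr 19, 1999; done Feb 3, 1999 — timely.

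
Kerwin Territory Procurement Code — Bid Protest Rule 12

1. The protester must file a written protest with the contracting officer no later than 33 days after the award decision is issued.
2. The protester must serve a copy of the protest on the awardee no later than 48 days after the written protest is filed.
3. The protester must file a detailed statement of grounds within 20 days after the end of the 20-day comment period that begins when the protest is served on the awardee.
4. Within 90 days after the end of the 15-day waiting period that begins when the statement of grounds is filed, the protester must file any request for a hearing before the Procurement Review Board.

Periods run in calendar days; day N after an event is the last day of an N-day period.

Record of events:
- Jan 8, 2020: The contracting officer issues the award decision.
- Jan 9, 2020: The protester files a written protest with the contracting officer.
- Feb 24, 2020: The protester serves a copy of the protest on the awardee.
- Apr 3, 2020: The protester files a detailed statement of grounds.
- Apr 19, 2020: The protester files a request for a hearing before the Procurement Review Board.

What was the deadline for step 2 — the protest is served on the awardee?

Feb 26, 2020

Step 2 runs from Jan 9, 2020, when the written protest is filed. 48 days after Jan 9, 2020 is Feb 26, 2020.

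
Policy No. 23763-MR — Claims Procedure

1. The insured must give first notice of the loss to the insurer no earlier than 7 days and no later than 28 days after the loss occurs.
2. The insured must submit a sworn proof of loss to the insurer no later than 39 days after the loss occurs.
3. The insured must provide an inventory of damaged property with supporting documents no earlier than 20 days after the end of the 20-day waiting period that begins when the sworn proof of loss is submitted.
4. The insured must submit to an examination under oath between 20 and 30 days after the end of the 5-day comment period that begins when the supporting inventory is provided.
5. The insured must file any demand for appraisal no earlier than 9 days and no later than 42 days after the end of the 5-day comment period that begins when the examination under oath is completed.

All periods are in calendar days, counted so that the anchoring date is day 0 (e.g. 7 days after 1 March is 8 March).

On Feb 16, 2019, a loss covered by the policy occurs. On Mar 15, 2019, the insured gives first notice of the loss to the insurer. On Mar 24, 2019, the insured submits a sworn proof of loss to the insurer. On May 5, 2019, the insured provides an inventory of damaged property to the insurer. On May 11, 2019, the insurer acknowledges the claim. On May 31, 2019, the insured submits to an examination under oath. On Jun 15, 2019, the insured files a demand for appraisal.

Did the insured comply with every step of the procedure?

Yes

Step 1 — 7 and 28 days from Feb 16, 2019 (when the loss occurs) are Feb 23, 2019 and Mar 16, 2019 respectively; done Mar 15, 2019 — within the window.
Step 2 — counting 39 days from Feb 16, 2019 (when the loss occurs) gives a deadline of Mar 27, 2019; completed Mar 24, 2019, before the deadline.
Step 3 — must wait 20 days from Apr 13, 2019 (end of the 20-day waiting period, which began when the sworn proof of loss is submitted on Mar 24, 2019), so not before May 3, 2019; done May 5, 2019 — permitted.
Step 4 — 20 and 30 days from May 10, 2019 (end of the 5-day comment period, which began when the supporting inventory is provided on May 5, 2019) are May 30, 2019 and Jun 9, 2019 respectively; done May 31, 2019, which is between those dates.
Step 5 — 9 and 42 days from Jun 5, 2019 (end of the 5-day comment period, which began when the examination under oath is completed on May 31, 2019) are Jun 14, 2019 and Jul 17, 2019 respectively; done Jun 15, 2019, which is between those dates.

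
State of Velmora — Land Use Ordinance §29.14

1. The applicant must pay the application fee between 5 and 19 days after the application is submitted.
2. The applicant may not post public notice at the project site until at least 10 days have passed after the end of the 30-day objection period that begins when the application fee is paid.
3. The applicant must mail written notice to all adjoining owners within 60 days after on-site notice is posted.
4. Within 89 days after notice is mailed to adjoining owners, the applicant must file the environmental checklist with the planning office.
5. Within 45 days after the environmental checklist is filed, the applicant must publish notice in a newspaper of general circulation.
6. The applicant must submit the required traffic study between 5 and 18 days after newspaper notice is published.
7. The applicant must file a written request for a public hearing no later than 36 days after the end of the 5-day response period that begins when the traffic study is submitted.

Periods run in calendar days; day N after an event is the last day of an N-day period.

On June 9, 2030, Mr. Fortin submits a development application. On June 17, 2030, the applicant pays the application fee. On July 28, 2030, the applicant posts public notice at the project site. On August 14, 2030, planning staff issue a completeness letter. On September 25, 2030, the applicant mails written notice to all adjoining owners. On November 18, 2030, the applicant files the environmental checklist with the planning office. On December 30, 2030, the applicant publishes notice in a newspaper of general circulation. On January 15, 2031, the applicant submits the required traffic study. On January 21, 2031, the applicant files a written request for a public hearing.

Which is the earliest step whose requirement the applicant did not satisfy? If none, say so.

None — every step was satisfied

Step 1: the window is 5–19 days after June 9, 2030 (when the application is submitted), so June 14, 2030 through June 28, 2030; done June 17, 2030, which is between those dates.
Step 2: the earliest permitted date is 10 days after July 17, 2030 (end of the 30-day objection period, which began when the application fee is paid on June 17, 2030), i.e. July 27, 2030; done July 28, 2030, after the minimum wait.
Step 3: 60 days after July 28, 2030 (when on-site notice is posted) is September 26, 2030; September 25, 2030 is within that limit.
Step 4: 89 days after September 25, 2030 (when notice is mailed to adjoining owners) is December 23, 2030; done November 18, 2030 — timely.
Step 5: 45 days after November 18, 2030 (when the environmental checklist is filed) is January 2, 2031; completed December 30, 2030, before the deadline.
Step 6: the window is 5–18 days after December 30, 2030 (when newspaper notice is published), so January 4, 2031 through January 17, 2031; done January 15, 2031 — within the window.
Step 7: 36 days after January 20, 2031 (end of the 5-day response period, which began when the traffic study is submitted on January 15, 2031) is February 25, 2031; completed January 21, 2031, before the deadline.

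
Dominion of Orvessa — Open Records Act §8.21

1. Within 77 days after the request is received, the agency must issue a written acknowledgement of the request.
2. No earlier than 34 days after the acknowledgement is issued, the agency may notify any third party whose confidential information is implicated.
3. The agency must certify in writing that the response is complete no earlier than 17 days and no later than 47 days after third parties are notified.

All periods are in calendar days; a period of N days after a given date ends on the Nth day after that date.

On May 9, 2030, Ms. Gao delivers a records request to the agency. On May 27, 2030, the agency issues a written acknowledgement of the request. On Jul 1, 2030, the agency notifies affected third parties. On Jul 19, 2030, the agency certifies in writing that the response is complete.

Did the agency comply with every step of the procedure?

Yes

Step 1: 77 days after May 9, 2030 (when the request is received) is Jul 25, 2030; May 27, 2030 is within that limit.
Step 2: the earliest permitted date is 34 days after May 27, 2030 (when the acknowledgement is issued), i.e. Jun 30, 2030; done Jul 1, 2030 — permitted.
Step 3: the window is 17–47 days after Jul 1, 2030 (when third parties are notified), so Jul 18, 2030 through Aug 17, 2030; Jul 19, 2030 falls inside that range.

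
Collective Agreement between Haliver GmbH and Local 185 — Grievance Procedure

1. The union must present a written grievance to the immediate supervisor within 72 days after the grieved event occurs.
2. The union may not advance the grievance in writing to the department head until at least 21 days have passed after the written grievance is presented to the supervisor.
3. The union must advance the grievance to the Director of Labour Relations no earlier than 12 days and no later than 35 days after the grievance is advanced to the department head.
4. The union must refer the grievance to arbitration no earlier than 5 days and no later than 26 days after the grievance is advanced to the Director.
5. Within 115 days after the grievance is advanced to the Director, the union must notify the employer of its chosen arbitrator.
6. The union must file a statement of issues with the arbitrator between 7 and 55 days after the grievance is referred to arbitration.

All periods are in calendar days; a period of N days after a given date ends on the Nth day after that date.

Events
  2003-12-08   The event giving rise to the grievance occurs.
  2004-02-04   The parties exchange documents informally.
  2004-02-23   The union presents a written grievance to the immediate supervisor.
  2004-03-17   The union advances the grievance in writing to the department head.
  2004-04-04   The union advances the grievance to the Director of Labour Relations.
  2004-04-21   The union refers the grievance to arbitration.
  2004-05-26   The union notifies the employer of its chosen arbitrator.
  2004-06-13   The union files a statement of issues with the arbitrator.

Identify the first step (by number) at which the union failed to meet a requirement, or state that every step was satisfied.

Step 1 — counting 72 days from 2003-12-08 (when the grieved event occurs) gives a deadline of 2004-02-18; 2004-02-23 misses that deadline by 5 days.

Step 1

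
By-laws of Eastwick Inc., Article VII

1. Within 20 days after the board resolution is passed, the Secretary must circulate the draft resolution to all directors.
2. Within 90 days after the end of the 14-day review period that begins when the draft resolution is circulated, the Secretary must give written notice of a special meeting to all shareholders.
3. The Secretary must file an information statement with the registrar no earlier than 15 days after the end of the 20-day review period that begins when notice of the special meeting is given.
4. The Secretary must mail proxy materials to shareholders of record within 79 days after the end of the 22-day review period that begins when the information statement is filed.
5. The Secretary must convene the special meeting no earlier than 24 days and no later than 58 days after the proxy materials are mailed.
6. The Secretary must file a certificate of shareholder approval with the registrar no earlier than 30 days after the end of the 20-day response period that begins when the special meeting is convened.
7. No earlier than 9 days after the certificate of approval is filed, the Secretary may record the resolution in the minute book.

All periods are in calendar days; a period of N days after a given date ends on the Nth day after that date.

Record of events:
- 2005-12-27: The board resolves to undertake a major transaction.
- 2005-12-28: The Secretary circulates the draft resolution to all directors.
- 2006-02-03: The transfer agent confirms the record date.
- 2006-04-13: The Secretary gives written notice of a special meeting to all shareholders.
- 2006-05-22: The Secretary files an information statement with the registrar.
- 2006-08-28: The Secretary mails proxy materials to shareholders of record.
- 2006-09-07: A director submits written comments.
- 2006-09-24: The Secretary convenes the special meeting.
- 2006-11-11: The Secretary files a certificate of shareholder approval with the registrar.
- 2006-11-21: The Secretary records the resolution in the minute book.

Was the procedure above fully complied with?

Step 1 — counting 20 days from 2005-12-27 (when the board resolution is passed) gives a deadline of 2006-01-16; completed 2005-12-28, before the deadline.
Step 2 — counting 90 days from 2006-01-11 (end of the 14-day review period, which began when the draft resolution is circulated on 2005-12-28) gives a deadline of 2006-04-11; done 2006-04-13 — 2 days late.
That is the first point of non-compliance.

No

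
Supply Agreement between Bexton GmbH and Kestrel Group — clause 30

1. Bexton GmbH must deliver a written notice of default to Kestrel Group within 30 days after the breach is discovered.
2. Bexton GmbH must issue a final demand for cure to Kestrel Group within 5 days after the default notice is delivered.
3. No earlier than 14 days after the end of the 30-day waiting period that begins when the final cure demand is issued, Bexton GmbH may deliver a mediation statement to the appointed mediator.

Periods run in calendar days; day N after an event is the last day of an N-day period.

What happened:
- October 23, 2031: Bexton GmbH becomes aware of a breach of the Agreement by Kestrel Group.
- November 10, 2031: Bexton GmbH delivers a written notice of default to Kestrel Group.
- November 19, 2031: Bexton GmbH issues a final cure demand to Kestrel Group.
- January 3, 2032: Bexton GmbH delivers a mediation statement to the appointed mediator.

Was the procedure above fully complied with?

Step 1: 30 days after October 23, 2031 (when the breach is discovered) is November 22, 2031; November 10, 2031 is within that limit.
Step 2: 5 days after November 10, 2031 (when the default notice is delivered) is November 15, 2031; November 19, 2031 misses that deadline by 4 days.
No need to go further; step 2 was not satisfied.

No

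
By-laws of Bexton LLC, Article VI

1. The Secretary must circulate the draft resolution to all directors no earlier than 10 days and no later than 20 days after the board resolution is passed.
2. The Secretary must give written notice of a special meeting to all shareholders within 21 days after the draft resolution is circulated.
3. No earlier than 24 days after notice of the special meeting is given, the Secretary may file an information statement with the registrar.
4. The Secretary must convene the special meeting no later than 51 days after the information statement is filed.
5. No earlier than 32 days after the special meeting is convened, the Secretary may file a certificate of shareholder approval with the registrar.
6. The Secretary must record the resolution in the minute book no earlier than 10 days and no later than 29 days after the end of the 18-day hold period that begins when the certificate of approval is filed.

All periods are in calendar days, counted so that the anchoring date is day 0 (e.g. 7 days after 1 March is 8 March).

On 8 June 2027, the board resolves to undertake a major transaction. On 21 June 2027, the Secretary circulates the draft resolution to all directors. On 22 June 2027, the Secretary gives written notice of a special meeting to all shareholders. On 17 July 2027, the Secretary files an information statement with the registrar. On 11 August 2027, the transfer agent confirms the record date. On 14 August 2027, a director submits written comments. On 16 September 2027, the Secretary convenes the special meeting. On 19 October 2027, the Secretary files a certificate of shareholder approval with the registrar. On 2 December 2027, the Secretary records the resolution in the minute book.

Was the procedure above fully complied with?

(1) the permitted window runs from 8 June 2027 + 10 = 18 June 2027 to 8 June 2027 + 20 = 28 June 2027; done 21 June 2027 — within the window.
(2) due by 21 June 2027 + 21 days = 12 July 2027; 22 June 2027 is within that limit.
(3) permitted from 22 June 2027 + 24 days = 16 July 2027 onward; done 17 July 2027, after the minimum wait.
(4) due by 17 July 2027 + 51 days = 6 September 2027; not done until 16 September 2027, 10 days after the deadline.

No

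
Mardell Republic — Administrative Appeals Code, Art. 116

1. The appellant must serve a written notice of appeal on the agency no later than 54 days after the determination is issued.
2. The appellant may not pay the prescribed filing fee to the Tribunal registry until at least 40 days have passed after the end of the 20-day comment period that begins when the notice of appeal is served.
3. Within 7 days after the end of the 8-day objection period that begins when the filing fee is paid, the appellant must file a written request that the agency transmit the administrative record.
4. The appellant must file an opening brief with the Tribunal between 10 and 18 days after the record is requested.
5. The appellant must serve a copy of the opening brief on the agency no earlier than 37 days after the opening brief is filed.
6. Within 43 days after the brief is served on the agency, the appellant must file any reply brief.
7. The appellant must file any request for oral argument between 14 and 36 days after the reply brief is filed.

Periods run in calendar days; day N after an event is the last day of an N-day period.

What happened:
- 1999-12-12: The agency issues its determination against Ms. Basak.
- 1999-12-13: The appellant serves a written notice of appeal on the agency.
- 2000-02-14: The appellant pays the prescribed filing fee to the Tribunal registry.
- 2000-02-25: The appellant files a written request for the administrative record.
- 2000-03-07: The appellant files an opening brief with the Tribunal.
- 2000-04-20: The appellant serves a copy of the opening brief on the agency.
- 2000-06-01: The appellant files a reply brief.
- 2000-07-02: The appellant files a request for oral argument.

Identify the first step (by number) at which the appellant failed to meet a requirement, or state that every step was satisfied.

Step 1 — counting 54 days from 1999-12-12 (when the determination is issued) gives a deadline of 2000-02-04; completed 1999-12-13, before the deadline.
Step 2 — must wait 40 days from 2000-01-02 (end of the 20-day comment period, which began when the notice of appeal is served on 1999-12-13), so not before 2000-02-11; done 2000-02-14, after the minimum wait.
Step 3 — counting 7 days from 2000-02-22 (end of the 8-day objection period, which began when the filing fee is paid on 2000-02-14) gives a deadline of 2000-02-29; done 2000-02-25 — timely.
Step 4 — 10 and 18 days from 2000-02-25 (when the record is requested) are 2000-03-06 and 2000-03-14 respectively; done 2000-03-07, which is between those dates.
Step 5 — must wait 37 days from 2000-03-07 (when the opening brief is filed), so not before 2000-04-13; done 2000-04-20 — permitted.
Step 6 — counting 43 days from 2000-04-20 (when the brief is served on the agency) gives a deadline of 2000-06-02; done 2000-06-01 — timely.
Step 7 — 14 and 36 days from 2000-06-01 (when the reply brief is filed) are 2000-06-15 and 2000-07-07 respectively; done 2000-07-02 — within the window.

None — every step was satisfied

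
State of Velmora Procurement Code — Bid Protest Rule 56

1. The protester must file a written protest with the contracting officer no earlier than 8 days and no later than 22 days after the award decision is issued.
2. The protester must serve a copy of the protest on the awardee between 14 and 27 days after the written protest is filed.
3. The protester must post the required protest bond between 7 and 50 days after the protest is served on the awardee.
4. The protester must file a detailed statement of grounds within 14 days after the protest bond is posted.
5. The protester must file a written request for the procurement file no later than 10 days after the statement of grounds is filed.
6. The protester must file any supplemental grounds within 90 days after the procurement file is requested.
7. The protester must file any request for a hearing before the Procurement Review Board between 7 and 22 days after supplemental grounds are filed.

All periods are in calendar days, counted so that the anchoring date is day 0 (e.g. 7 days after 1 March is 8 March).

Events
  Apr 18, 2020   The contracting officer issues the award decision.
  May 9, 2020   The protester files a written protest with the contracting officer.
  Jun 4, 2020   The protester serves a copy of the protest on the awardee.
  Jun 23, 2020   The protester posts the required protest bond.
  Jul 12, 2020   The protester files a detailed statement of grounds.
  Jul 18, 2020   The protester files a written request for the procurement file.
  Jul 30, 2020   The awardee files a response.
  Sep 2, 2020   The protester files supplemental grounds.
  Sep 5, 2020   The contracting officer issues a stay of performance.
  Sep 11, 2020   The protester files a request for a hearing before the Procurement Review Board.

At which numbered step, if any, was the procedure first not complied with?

Step 1 — 8 and 22 days from Apr 18, 2020 (when the award decision is issued) are Apr 26, 2020 and May 10, 2020 respectively; done May 9, 2020, which is between those dates.
Step 2 — 14 and 27 days from May 9, 2020 (when the written protest is filed) are May 23, 2020 and Jun 5, 2020 respectively; done Jun 4, 2020 — within the window.
Step 3 — 7 and 50 days from Jun 4, 2020 (when the protest is served on the awardee) are Jun 11, 2020 and Jul 24, 2020 respectively; Jun 23, 2020 falls inside that range.
Step 4 — counting 14 days from Jun 23, 2020 (when the protest bond is posted) gives a deadline of Jul 7, 2020; not done until Jul 12, 2020, 5 days after the deadline.
That is the first point of non-compliance.

Step 4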